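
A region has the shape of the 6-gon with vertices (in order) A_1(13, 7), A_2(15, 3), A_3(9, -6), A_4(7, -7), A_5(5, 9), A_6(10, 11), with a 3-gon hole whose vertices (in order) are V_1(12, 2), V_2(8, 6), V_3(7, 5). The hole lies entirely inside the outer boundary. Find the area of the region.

Outer boundary:
Apply the shoelace formula: 2A = Σ (x_i·y_{i+1} − x_{i+1}·y_i), indices taken mod 6.
Cross-terms: -66, -117, -21, 98, -35, -73  ⇒  Σ = -214
Area = |Σ|/2 = 107.
Hole:
Σ = (56) + (-2) + (-46) = 8
Area = |Σ|/2 = 4.
Net area = 107 − 4 = 103.

103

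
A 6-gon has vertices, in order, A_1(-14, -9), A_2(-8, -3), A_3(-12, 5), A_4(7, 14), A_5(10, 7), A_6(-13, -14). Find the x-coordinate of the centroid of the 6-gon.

Apply Gauss's area formula. First the cross-terms c_i = x_i·y_{i+1} − x_{i+1}·y_i:
  -30, -76, -203, -91, -49, -79  ⇒  2A = -528, A = -264.
Then Σ (x_i + x_{i+1})·c_i = 3928, so x̄ = 3928 / (6·(-264)) = -491/198.

-491/198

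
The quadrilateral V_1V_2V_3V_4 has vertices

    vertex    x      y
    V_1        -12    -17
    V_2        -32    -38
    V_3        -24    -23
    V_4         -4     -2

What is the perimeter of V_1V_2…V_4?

|V_1V_2| = √((-20)² + (-21)²) = √841 = 29
|V_2V_3| = √((8)² + (15)²) = √289 = 17
|V_3V_4| = √((20)² + (21)²) = √841 = 29
|V_4V_1| = √((-8)² + (-15)²) = √289 = 17
Perimeter = 29 + 17 + 29 + 17 = 92.

92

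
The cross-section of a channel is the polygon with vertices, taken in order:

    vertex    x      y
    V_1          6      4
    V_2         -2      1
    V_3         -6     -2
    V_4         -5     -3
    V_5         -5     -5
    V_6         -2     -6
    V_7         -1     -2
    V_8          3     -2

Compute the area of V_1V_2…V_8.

46

Apply the surveyor's formula: 2A = Σ (x_i·y_{i+1} − x_{i+1}·y_i), indices taken mod 8.
Σ = (14) + (10) + (8) + (10) + (20) + (-2) + (8) + (24) = 92
Area = |Σ|/2 = 46.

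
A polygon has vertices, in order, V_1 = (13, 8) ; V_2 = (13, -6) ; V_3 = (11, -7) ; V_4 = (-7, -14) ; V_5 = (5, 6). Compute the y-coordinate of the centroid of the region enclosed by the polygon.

-289/105

Apply Gauss's area formula. First the cross-terms c_i = x_i·y_{i+1} − x_{i+1}·y_i:
  -182, -25, -203, 28, -38  ⇒  2A = -420, A = -210.
Then Σ (y_i + y_{i+1})·c_i = 3468, so ȳ = 3468 / (6·(-210)) = -289/105.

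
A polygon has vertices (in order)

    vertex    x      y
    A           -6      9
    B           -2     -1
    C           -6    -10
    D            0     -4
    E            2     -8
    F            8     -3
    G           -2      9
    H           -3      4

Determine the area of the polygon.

105

Apply the shoelace formula: 2A = Σ (x_i·y_{i+1} − x_{i+1}·y_i), indices taken mod 8.
Σ = (24) + (14) + (24) + (8) + (58) + (66) + (19) + (-3) = 210
Area = |Σ|/2 = 105.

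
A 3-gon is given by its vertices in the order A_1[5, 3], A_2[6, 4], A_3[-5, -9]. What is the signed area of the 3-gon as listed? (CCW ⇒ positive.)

-1

Σ = (2) + (-34) + (30) = -2
Signed area = Σ/2 = -1 (negative ⇒ clockwise traversal).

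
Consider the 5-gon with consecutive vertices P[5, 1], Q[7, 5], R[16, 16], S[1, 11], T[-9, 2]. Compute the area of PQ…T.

Apply the surveyor's formula: 2A = Σ (x_i·y_{i+1} − x_{i+1}·y_i), indices taken mod 5.
P→Q: (5)(5) − (7)(1) = 18
Q→R: (7)(16) − (16)(5) = 32
R→S: (16)(11) − (1)(16) = 160
S→T: (1)(2) − (-9)(11) = 101
T→P: (-9)(1) − (5)(2) = -19
Σ = 292
Area = |Σ|/2 = 146.

146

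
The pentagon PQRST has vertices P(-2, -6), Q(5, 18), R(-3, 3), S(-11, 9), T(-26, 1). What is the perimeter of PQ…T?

|PQ| = √((7)² + (24)²) = √625 = 25
|QR| = √((-8)² + (-15)²) = √289 = 17
|RS| = √((-8)² + (6)²) = √100 = 10
|ST| = √((-15)² + (-8)²) = √289 = 17
|TP| = √((24)² + (-7)²) = √625 = 25
Perimeter = 25 + 17 + 10 + 17 + 25 = 94.

94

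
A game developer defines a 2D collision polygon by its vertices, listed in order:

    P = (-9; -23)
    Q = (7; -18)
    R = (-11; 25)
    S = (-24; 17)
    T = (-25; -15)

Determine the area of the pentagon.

969

Σ = (323) + (-23) + (413) + (785) + (440) = 1938
Area = |Σ|/2 = 969.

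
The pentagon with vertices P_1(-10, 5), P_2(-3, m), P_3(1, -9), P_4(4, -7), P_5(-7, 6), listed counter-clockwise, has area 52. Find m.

-3

Write out the shoelace sum; only the two edges meeting at P_2 involve m:
2·Area = [((-10)·m − (-3)·5) + ((-3)·(-9) − 1·m)] + 29
       = -11·m + 71 = 104
⇒ m = -3.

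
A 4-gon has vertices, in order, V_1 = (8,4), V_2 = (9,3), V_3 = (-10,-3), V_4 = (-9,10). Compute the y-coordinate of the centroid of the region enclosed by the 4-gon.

Apply Gauss's area formula. First the cross-terms c_i = x_i·y_{i+1} − x_{i+1}·y_i:
  -12, 3, -127, -116  ⇒  2A = -252, A = -126.
Then Σ (y_i + y_{i+1})·c_i = -2597, so ȳ = -2597 / (6·(-126)) = 371/108.

371/108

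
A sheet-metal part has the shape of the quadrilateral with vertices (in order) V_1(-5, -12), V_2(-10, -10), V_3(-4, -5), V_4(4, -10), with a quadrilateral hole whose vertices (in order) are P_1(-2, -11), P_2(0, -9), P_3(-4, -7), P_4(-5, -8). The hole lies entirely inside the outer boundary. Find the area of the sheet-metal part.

40

Outer boundary:
Σ = (-70) + (10) + (60) + (-98) = -98
Area = |Σ|/2 = 49.
Hole:
Apply the shoelace formula: 2A = Σ (x_i·y_{i+1} − x_{i+1}·y_i), indices taken mod 4.
Σ = (18) + (-36) + (-3) + (39) = 18
Area = |Σ|/2 = 9.
Net area = 49 − 9 = 40.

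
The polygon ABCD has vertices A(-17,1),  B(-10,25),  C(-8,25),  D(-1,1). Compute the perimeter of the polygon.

68

|AB| = √((7)² + (24)²) = √625 = 25
|BC| = √((2)² + (0)²) = √4 = 2
|CD| = √((7)² + (-24)²) = √625 = 25
|DA| = √((-16)² + (0)²) = √256 = 16
Perimeter = 25 + 2 + 25 + 16 = 68.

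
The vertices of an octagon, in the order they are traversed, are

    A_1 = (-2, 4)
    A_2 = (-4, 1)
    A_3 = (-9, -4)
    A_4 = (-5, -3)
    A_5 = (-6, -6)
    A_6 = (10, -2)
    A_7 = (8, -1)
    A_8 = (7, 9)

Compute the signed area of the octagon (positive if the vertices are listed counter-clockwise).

Σ = (14) + (25) + (7) + (12) + (72) + (6) + (79) + (46) = 261
Signed area = Σ/2 = 130.5 (positive ⇒ counter-clockwise traversal).

130.5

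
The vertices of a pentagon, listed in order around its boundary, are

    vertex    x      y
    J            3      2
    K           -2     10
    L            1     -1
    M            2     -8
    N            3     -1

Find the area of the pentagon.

25.5

Apply the shoelace formula: 2A = Σ (x_i·y_{i+1} − x_{i+1}·y_i), indices taken mod 5.
Σ = (34) + (-8) + (-6) + (22) + (9) = 51
Area = |Σ|/2 = 25.5.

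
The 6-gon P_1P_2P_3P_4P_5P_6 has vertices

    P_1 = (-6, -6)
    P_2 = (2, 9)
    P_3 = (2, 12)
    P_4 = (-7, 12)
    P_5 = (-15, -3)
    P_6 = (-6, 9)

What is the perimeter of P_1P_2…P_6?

76

|P_1P_2| = √((8)² + (15)²) = √289 = 17
|P_2P_3| = √((0)² + (3)²) = √9 = 3
|P_3P_4| = √((-9)² + (0)²) = √81 = 9
|P_4P_5| = √((-8)² + (-15)²) = √289 = 17
|P_5P_6| = √((9)² + (12)²) = √225 = 15
|P_6P_1| = √((0)² + (-15)²) = √225 = 15
Perimeter = 17 + 3 + 9 + 17 + 15 + 15 = 76.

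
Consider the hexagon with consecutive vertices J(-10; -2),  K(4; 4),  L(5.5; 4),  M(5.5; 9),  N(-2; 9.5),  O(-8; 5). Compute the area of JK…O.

95.875

J→K: (-10)(4) − (4)(-2) = -32
K→L: (4)(4) − (5.5)(4) = -6
L→M: (5.5)(9) − (5.5)(4) = 27.5
M→N: (5.5)(9.5) − (-2)(9) = 70.25
N→O: (-2)(5) − (-8)(9.5) = 66
O→J: (-8)(-2) − (-10)(5) = 66
Σ = 191.75
Area = |Σ|/2 = 95.875.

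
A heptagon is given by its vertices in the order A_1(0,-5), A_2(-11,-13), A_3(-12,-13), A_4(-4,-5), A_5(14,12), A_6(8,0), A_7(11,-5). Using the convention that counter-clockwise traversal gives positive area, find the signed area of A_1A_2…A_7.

-114.5

Apply the shoelace formula: 2A = Σ (x_i·y_{i+1} − x_{i+1}·y_i), indices taken mod 7.
Σ = (-55) + (-13) + (8) + (22) + (-96) + (-40) + (-55) = -229
Signed area = Σ/2 = -114.5 (negative ⇒ clockwise traversal).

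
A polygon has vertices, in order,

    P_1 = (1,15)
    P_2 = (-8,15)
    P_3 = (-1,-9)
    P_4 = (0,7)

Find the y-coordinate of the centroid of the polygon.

277/39

Apply the shoelace (surveyor's) formula. First the cross-terms c_i = x_i·y_{i+1} − x_{i+1}·y_i:
  135, 87, -7, -7  ⇒  2A = 208, A = 104.
Then Σ (y_i + y_{i+1})·c_i = 4432, so ȳ = 4432 / (6·104) = 277/39.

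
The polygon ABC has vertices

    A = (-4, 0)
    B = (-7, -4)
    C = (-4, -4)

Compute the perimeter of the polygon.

12

|AB| = √((-3)² + (-4)²) = √25 = 5
|BC| = √((3)² + (0)²) = √9 = 3
|CA| = √((0)² + (4)²) = √16 = 4
Perimeter = 5 + 3 + 4 = 12.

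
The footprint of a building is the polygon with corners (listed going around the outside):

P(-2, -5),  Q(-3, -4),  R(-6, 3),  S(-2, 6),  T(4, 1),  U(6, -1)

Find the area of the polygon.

69

Apply Gauss's area formula: 2A = Σ (x_i·y_{i+1} − x_{i+1}·y_i), indices taken mod 6.
Σ = (-7) + (-33) + (-30) + (-26) + (-10) + (-32) = -138
Area = |Σ|/2 = 69.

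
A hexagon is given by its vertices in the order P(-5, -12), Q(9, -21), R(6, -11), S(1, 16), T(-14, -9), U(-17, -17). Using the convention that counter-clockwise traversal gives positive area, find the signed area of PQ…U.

383

Apply Gauss's area formula: 2A = Σ (x_i·y_{i+1} − x_{i+1}·y_i), indices taken mod 6.
Σ = (213) + (27) + (107) + (215) + (85) + (119) = 766
Signed area = Σ/2 = 383 (positive ⇒ counter-clockwise traversal).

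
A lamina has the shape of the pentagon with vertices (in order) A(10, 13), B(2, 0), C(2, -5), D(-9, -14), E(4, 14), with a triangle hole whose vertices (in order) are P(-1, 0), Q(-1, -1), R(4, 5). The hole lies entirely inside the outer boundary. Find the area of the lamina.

131

Outer boundary:
Cross-terms: -26, -10, -73, -70, -88  ⇒  Σ = -267
Area = |Σ|/2 = 133.5.
Hole:
Apply the shoelace formula: 2A = Σ (x_i·y_{i+1} − x_{i+1}·y_i), indices taken mod 3.
Σ = (1) + (-1) + (5) = 5
Area = |Σ|/2 = 2.5.
Net area = 133.5 − 2.5 = 131.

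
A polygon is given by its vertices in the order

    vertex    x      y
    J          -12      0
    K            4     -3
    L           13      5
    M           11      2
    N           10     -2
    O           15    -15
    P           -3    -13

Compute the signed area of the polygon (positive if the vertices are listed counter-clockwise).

-246

Σ = (36) + (59) + (-29) + (-42) + (-120) + (-240) + (-156) = -492
Signed area = Σ/2 = -246 (negative ⇒ clockwise traversal).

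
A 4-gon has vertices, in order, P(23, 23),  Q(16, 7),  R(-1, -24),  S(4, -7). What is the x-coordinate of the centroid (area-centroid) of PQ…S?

183/19

Apply the shoelace formula. First the cross-terms c_i = x_i·y_{i+1} − x_{i+1}·y_i:
  -207, -377, 103, 253  ⇒  2A = -228, A = -114.
Then Σ (x_i + x_{i+1})·c_i = -6588, so x̄ = -6588 / (6·(-114)) = 183/19.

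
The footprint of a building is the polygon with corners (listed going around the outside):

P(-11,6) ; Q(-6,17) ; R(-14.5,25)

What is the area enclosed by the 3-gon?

Cross-terms: -151, 96.5, 188  ⇒  Σ = 133.5
Area = |Σ|/2 = 66.75.

66.75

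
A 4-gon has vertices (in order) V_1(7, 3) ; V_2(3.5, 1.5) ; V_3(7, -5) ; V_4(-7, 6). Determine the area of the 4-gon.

42

Apply Gauss's area formula: 2A = Σ (x_i·y_{i+1} − x_{i+1}·y_i), indices taken mod 4.
Σ = (0) + (-28) + (7) + (-63) = -84
Area = |Σ|/2 = 42.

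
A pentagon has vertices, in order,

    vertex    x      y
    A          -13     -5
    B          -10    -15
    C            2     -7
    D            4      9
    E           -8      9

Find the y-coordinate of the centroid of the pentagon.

-203/139

Apply the shoelace (surveyor's) formula. First the cross-terms c_i = x_i·y_{i+1} − x_{i+1}·y_i:
  145, 100, 46, 108, 157  ⇒  2A = 556, A = 278.
Then Σ (y_i + y_{i+1})·c_i = -2436, so ȳ = -2436 / (6·278) = -203/139.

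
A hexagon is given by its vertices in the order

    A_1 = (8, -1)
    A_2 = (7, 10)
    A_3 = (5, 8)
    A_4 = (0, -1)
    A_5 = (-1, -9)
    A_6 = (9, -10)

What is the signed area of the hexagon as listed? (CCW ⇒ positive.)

Cross-terms: 87, 6, -5, -1, 91, 71  ⇒  Σ = 249
Signed area = Σ/2 = 124.5 (positive ⇒ counter-clockwise traversal).

124.5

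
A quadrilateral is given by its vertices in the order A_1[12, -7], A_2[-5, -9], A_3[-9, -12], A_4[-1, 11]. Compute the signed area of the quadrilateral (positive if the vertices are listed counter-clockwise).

-200

Σ = (-143) + (-21) + (-111) + (-125) = -400
Signed area = Σ/2 = -200 (negative ⇒ clockwise traversal).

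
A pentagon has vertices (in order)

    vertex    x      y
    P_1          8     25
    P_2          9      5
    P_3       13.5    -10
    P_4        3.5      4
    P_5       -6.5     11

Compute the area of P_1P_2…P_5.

P_1→P_2: (8)(5) − (9)(25) = -185
P_2→P_3: (9)(-10) − (13.5)(5) = -157.5
P_3→P_4: (13.5)(4) − (3.5)(-10) = 89
P_4→P_5: (3.5)(11) − (-6.5)(4) = 64.5
P_5→P_1: (-6.5)(25) − (8)(11) = -250.5
Σ = -439.5
Area = |Σ|/2 = 219.75.

219.75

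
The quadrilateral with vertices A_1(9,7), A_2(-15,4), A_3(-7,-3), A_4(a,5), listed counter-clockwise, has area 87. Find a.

4

Write out the shoelace sum; only the two edges meeting at A_4 involve a:
2·Area = [((-7)·5 − a·(-3)) + (a·7 − 9·5)] + 214
       = 10·a + 134 = 174
⇒ a = 4.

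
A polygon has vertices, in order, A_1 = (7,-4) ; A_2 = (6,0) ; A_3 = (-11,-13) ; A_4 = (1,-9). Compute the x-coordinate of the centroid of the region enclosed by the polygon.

2/13

Apply the surveyor's formula. First the cross-terms c_i = x_i·y_{i+1} − x_{i+1}·y_i:
  24, -78, 112, 59  ⇒  2A = 117, A = 58.5.
Then Σ (x_i + x_{i+1})·c_i = 54, so x̄ = 54 / (6·58.5) = 2/13.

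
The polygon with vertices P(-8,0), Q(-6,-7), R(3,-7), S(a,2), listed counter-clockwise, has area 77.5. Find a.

2

Write out the shoelace sum; only the two edges meeting at S involve a:
2·Area = [(3·2 − a·(-7)) + (a·0 − (-8)·2)] + 119
       = 7·a + 141 = 155
⇒ a = 2.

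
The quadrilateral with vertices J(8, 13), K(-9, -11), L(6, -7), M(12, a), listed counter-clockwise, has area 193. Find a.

The doubled signed area Σ (x_i y_{i+1} − x_{i+1} y_i) is linear in a.
With a=0 it equals 398; the coefficient of a is -2 (from the two edges through M).
So -2·a + 398 = 2·193 = 386 ⇒ a = 6.

6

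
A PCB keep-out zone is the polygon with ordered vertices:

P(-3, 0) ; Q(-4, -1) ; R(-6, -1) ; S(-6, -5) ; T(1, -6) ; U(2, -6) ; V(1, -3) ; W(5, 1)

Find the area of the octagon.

Σ = (3) + (-2) + (24) + (41) + (6) + (0) + (16) + (3) = 91
Area = |Σ|/2 = 45.5.

45.5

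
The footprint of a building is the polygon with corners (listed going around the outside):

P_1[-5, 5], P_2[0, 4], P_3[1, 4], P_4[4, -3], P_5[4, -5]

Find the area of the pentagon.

Apply the shoelace (surveyor's) formula: 2A = Σ (x_i·y_{i+1} − x_{i+1}·y_i), indices taken mod 5.
Σ = (-20) + (-4) + (-19) + (-8) + (-5) = -56
Area = |Σ|/2 = 28.

28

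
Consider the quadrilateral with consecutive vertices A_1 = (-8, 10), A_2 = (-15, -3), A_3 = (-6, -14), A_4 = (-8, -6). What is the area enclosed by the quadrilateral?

Apply Gauss's area formula: 2A = Σ (x_i·y_{i+1} − x_{i+1}·y_i), indices taken mod 4.
Σ = (174) + (192) + (-76) + (-128) = 162
Area = |Σ|/2 = 81.

81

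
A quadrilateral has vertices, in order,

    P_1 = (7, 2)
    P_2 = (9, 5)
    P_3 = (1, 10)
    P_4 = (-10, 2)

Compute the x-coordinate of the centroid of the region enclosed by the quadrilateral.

Apply the surveyor's formula. First the cross-terms c_i = x_i·y_{i+1} − x_{i+1}·y_i:
  17, 85, 102, -34  ⇒  2A = 170, A = 85.
Then Σ (x_i + x_{i+1})·c_i = 306, so x̄ = 306 / (6·85) = 0.6.

0.6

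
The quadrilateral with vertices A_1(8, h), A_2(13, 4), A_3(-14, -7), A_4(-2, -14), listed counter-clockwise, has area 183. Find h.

The doubled signed area Σ (x_i y_{i+1} − x_{i+1} y_i) is linear in h.
With h=0 it equals 291; the coefficient of h is -15 (from the two edges through A_1).
So -15·h + 291 = 2·183 = 366 ⇒ h = -5.

-5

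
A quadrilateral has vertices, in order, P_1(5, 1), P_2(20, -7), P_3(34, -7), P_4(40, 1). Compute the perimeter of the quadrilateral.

|P_1P_2| = √((15)² + (-8)²) = √289 = 17
|P_2P_3| = √((14)² + (0)²) = √196 = 14
|P_3P_4| = √((6)² + (8)²) = √100 = 10
|P_4P_1| = √((-35)² + (0)²) = √1225 = 35
Perimeter = 17 + 14 + 10 + 35 = 76.

76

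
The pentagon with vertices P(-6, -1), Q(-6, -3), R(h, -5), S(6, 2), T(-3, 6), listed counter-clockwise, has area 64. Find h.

-5

The doubled signed area Σ (x_i y_{i+1} − x_{i+1} y_i) is linear in h.
With h=0 it equals 153; the coefficient of h is 5 (from the two edges through R).
So 5·h + 153 = 2·64 = 128 ⇒ h = -5.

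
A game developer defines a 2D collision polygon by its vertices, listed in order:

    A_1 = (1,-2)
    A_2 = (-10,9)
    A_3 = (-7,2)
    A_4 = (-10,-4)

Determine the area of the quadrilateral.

52

A_1→A_2: (1)(9) − (-10)(-2) = -11
A_2→A_3: (-10)(2) − (-7)(9) = 43
A_3→A_4: (-7)(-4) − (-10)(2) = 48
A_4→A_1: (-10)(-2) − (1)(-4) = 24
Σ = 104
Area = |Σ|/2 = 52.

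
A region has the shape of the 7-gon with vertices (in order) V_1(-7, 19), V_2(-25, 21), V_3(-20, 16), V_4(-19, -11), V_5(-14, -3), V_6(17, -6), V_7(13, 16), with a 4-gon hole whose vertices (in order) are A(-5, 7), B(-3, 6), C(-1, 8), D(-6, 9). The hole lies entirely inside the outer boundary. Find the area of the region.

802

Outer boundary:
Cross-terms: 328, 20, 524, -97, 135, 350, 359  ⇒  Σ = 1619
Area = |Σ|/2 = 809.5.
Hole:
Apply the shoelace (surveyor's) formula: 2A = Σ (x_i·y_{i+1} − x_{i+1}·y_i), indices taken mod 4.
Σ = (-9) + (-18) + (39) + (3) = 15
Area = |Σ|/2 = 7.5.
Net area = 809.5 − 7.5 = 802.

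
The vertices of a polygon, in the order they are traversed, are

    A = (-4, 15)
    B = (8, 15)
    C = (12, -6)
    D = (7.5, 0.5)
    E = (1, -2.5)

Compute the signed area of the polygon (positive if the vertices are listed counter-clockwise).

-185.625

A→B: (-4)(15) − (8)(15) = -180
B→C: (8)(-6) − (12)(15) = -228
C→D: (12)(0.5) − (7.5)(-6) = 51
D→E: (7.5)(-2.5) − (1)(0.5) = -19.25
E→A: (1)(15) − (-4)(-2.5) = 5
Σ = -371.25
Signed area = Σ/2 = -185.625 (negative ⇒ clockwise traversal).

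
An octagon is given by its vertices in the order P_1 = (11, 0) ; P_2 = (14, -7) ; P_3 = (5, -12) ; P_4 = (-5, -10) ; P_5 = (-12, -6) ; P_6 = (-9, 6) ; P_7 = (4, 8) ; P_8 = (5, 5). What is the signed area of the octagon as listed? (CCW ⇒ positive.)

-353.5

P_1→P_2: (11)(-7) − (14)(0) = -77
P_2→P_3: (14)(-12) − (5)(-7) = -133
P_3→P_4: (5)(-10) − (-5)(-12) = -110
P_4→P_5: (-5)(-6) − (-12)(-10) = -90
P_5→P_6: (-12)(6) − (-9)(-6) = -126
P_6→P_7: (-9)(8) − (4)(6) = -96
P_7→P_8: (4)(5) − (5)(8) = -20
P_8→P_1: (5)(0) − (11)(5) = -55
Σ = -707
Signed area = Σ/2 = -353.5 (negative ⇒ clockwise traversal).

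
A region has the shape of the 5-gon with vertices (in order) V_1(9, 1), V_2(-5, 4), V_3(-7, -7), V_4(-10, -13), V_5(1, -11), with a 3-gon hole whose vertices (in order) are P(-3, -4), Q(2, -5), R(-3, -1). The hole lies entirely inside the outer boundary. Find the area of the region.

166.5

Outer boundary:
Apply the shoelace formula: 2A = Σ (x_i·y_{i+1} − x_{i+1}·y_i), indices taken mod 5.
Cross-terms: 41, 63, 21, 123, 100  ⇒  Σ = 348
Area = |Σ|/2 = 174.
Hole:
Apply the shoelace formula: 2A = Σ (x_i·y_{i+1} − x_{i+1}·y_i), indices taken mod 3.
P→Q: (-3)(-5) − (2)(-4) = 23
Q→R: (2)(-1) − (-3)(-5) = -17
R→P: (-3)(-4) − (-3)(-1) = 9
Σ = 15
Area = |Σ|/2 = 7.5.
Net area = 174 − 7.5 = 166.5.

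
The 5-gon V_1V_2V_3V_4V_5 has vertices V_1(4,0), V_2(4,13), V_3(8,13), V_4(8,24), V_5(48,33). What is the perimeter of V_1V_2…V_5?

|V_1V_2| = √((0)² + (13)²) = √169 = 13
|V_2V_3| = √((4)² + (0)²) = √16 = 4
|V_3V_4| = √((0)² + (11)²) = √121 = 11
|V_4V_5| = √((40)² + (9)²) = √1681 = 41
|V_5V_1| = √((-44)² + (-33)²) = √3025 = 55
Perimeter = 13 + 4 + 11 + 41 + 55 = 124.

124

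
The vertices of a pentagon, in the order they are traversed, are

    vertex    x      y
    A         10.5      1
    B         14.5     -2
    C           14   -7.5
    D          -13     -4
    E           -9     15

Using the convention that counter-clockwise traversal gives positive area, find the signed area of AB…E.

-333.625

Apply the shoelace (surveyor's) formula: 2A = Σ (x_i·y_{i+1} − x_{i+1}·y_i), indices taken mod 5.
Σ = (-35.5) + (-80.75) + (-153.5) + (-231) + (-166.5) = -667.25
Signed area = Σ/2 = -333.625 (negative ⇒ clockwise traversal).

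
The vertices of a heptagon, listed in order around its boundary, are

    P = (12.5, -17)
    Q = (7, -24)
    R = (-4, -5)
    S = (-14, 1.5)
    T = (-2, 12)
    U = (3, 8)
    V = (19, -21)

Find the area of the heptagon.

Σ = (-181) + (-131) + (-76) + (-165) + (-52) + (-215) + (-60.5) = -880.5
Area = |Σ|/2 = 440.25.

440.25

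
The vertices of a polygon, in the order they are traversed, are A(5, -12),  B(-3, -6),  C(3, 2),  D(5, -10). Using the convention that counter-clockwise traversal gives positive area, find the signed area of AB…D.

-52

Σ = (-66) + (12) + (-40) + (-10) = -104
Signed area = Σ/2 = -52 (negative ⇒ clockwise traversal).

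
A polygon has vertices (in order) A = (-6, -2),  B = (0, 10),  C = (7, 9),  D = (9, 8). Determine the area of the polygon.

62.5

Apply Gauss's area formula: 2A = Σ (x_i·y_{i+1} − x_{i+1}·y_i), indices taken mod 4.
Cross-terms: -60, -70, -25, 30  ⇒  Σ = -125
Area = |Σ|/2 = 62.5.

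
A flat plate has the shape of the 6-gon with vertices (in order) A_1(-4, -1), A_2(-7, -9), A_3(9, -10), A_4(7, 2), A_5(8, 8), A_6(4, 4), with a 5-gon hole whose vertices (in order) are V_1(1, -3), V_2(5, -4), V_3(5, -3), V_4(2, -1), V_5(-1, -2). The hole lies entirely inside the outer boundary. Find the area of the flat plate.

Outer boundary:
Σ = (29) + (151) + (88) + (40) + (0) + (12) = 320
Area = |Σ|/2 = 160.
Hole:
Apply the shoelace (surveyor's) formula: 2A = Σ (x_i·y_{i+1} − x_{i+1}·y_i), indices taken mod 5.
Σ = (11) + (5) + (1) + (-5) + (5) = 17
Area = |Σ|/2 = 8.5.
Net area = 160 − 8.5 = 151.5.

151.5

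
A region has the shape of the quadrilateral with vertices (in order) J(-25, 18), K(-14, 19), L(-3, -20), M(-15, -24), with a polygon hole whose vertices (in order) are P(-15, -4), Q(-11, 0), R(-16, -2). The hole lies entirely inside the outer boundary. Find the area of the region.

Outer boundary:
Σ = (-223) + (337) + (-228) + (-870) = -984
Area = |Σ|/2 = 492.
Hole:
P→Q: (-15)(0) − (-11)(-4) = -44
Q→R: (-11)(-2) − (-16)(0) = 22
R→P: (-16)(-4) − (-15)(-2) = 34
Σ = 12
Area = |Σ|/2 = 6.
Net area = 492 − 6 = 486.

486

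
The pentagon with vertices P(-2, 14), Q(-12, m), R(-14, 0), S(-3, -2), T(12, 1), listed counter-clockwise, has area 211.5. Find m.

3

The doubled signed area Σ (x_i y_{i+1} − x_{i+1} y_i) is linear in m.
With m=0 it equals 387; the coefficient of m is 12 (from the two edges through Q).
So 12·m + 387 = 2·211.5 = 423 ⇒ m = 3.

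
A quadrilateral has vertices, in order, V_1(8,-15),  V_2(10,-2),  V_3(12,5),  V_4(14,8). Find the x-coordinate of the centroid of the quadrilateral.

Apply Gauss's area formula. First the cross-terms c_i = x_i·y_{i+1} − x_{i+1}·y_i:
  134, 74, 26, -274  ⇒  2A = -40, A = -20.
Then Σ (x_i + x_{i+1})·c_i = -1312, so x̄ = -1312 / (6·(-20)) = 164/15.

164/15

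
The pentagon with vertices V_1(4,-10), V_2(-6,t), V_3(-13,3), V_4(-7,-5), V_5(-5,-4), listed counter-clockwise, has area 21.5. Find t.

The doubled signed area Σ (x_i y_{i+1} − x_{i+1} y_i) is linear in t.
With t=0 it equals 77; the coefficient of t is 17 (from the two edges through V_2).
So 17·t + 77 = 2·21.5 = 43 ⇒ t = -2.

-2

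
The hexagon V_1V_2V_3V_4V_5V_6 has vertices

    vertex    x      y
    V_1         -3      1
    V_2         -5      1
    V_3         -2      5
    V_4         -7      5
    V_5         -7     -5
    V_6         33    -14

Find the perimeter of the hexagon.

|V_1V_2| = √((-2)² + (0)²) = √4 = 2
|V_2V_3| = √((3)² + (4)²) = √25 = 5
|V_3V_4| = √((-5)² + (0)²) = √25 = 5
|V_4V_5| = √((0)² + (-10)²) = √100 = 10
|V_5V_6| = √((40)² + (-9)²) = √1681 = 41
|V_6V_1| = √((-36)² + (15)²) = √1521 = 39
Perimeter = 2 + 5 + 5 + 10 + 41 + 39 = 102.

102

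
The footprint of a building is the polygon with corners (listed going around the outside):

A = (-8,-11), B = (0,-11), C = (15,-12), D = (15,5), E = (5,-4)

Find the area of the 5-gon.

168

A→B: (-8)(-11) − (0)(-11) = 88
B→C: (0)(-12) − (15)(-11) = 165
C→D: (15)(5) − (15)(-12) = 255
D→E: (15)(-4) − (5)(5) = -85
E→A: (5)(-11) − (-8)(-4) = -87
Σ = 336
Area = |Σ|/2 = 168.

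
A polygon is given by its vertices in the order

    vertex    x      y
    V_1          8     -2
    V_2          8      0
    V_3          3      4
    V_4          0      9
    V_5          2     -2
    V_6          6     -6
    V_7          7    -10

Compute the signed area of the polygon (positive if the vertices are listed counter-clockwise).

52.5

Σ = (16) + (32) + (27) + (-18) + (0) + (-18) + (66) = 105
Signed area = Σ/2 = 52.5 (positive ⇒ counter-clockwise traversal).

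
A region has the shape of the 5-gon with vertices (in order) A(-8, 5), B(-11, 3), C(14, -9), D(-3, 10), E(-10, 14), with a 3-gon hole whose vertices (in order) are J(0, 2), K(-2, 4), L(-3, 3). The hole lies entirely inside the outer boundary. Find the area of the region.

Outer boundary:
Apply the surveyor's formula: 2A = Σ (x_i·y_{i+1} − x_{i+1}·y_i), indices taken mod 5.
Cross-terms: 31, 57, 113, 58, 62  ⇒  Σ = 321
Area = |Σ|/2 = 160.5.
Hole:
Cross-terms: 4, 6, -6  ⇒  Σ = 4
Area = |Σ|/2 = 2.
Net area = 160.5 − 2 = 158.5.

158.5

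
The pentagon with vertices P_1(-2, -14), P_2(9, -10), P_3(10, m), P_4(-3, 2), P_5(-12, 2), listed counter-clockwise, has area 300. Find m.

The doubled signed area Σ (x_i y_{i+1} − x_{i+1} y_i) is linear in m.
With m=0 it equals 456; the coefficient of m is 12 (from the two edges through P_3).
So 12·m + 456 = 2·300 = 600 ⇒ m = 12.

12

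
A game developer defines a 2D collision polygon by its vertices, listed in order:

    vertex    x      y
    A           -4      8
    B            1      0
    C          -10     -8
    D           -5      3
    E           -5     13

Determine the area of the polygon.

62

Apply the surveyor's formula: 2A = Σ (x_i·y_{i+1} − x_{i+1}·y_i), indices taken mod 5.
Σ = (-8) + (-8) + (-70) + (-50) + (12) = -124
Area = |Σ|/2 = 62.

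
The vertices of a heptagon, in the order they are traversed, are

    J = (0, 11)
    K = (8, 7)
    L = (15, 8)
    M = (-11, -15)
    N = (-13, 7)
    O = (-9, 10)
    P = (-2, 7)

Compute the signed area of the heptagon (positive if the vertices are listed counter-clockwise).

Apply the shoelace (surveyor's) formula: 2A = Σ (x_i·y_{i+1} − x_{i+1}·y_i), indices taken mod 7.
Σ = (-88) + (-41) + (-137) + (-272) + (-67) + (-43) + (-22) = -670
Signed area = Σ/2 = -335 (negative ⇒ clockwise traversal).

-335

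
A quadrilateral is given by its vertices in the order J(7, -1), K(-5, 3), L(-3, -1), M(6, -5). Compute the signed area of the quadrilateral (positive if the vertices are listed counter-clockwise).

40

Apply the shoelace (surveyor's) formula: 2A = Σ (x_i·y_{i+1} − x_{i+1}·y_i), indices taken mod 4.
J→K: (7)(3) − (-5)(-1) = 16
K→L: (-5)(-1) − (-3)(3) = 14
L→M: (-3)(-5) − (6)(-1) = 21
M→J: (6)(-1) − (7)(-5) = 29
Σ = 80
Signed area = Σ/2 = 40 (positive ⇒ counter-clockwise traversal).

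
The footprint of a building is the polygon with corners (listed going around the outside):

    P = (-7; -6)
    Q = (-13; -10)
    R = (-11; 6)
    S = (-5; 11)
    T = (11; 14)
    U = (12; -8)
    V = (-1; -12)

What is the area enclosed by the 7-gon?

482

Σ = (-8) + (-188) + (-91) + (-191) + (-256) + (-152) + (-78) = -964
Area = |Σ|/2 = 482.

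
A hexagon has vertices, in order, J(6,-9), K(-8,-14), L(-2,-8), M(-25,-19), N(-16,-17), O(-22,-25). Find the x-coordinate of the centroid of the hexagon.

-799/71

Apply Gauss's area formula. First the cross-terms c_i = x_i·y_{i+1} − x_{i+1}·y_i:
  -156, 36, -162, 121, 26, 348  ⇒  2A = 213, A = 106.5.
Then Σ (x_i + x_{i+1})·c_i = -7191, so x̄ = -7191 / (6·106.5) = -799/71.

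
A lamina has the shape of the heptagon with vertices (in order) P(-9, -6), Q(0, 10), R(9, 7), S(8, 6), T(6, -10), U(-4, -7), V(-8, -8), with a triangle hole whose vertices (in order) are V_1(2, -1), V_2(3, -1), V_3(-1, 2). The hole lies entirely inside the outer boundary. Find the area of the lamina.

Outer boundary:
Apply the shoelace formula: 2A = Σ (x_i·y_{i+1} − x_{i+1}·y_i), indices taken mod 7.
Σ = (-90) + (-90) + (-2) + (-116) + (-82) + (-24) + (-24) = -428
Area = |Σ|/2 = 214.
Hole:
Cross-terms: 1, 5, -3  ⇒  Σ = 3
Area = |Σ|/2 = 1.5.
Net area = 214 − 1.5 = 212.5.

212.5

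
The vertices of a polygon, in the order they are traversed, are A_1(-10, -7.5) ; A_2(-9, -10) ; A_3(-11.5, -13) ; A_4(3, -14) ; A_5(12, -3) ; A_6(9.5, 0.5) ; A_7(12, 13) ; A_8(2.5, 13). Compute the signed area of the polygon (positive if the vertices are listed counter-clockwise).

Apply Gauss's area formula: 2A = Σ (x_i·y_{i+1} − x_{i+1}·y_i), indices taken mod 8.
Cross-terms: 32.5, 2, 200, 159, 34.5, 117.5, 123.5, 111.25  ⇒  Σ = 780.25
Signed area = Σ/2 = 390.125 (positive ⇒ counter-clockwise traversal).

390.125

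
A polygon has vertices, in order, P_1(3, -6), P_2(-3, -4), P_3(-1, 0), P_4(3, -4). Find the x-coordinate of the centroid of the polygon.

1/9

Apply the surveyor's formula. First the cross-terms c_i = x_i·y_{i+1} − x_{i+1}·y_i:
  -30, -4, 4, -6  ⇒  2A = -36, A = -18.
Then Σ (x_i + x_{i+1})·c_i = -12, so x̄ = -12 / (6·(-18)) = 1/9.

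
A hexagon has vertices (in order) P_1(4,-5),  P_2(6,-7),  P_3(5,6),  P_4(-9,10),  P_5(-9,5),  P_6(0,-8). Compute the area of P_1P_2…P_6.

Apply the shoelace formula: 2A = Σ (x_i·y_{i+1} − x_{i+1}·y_i), indices taken mod 6.
P_1→P_2: (4)(-7) − (6)(-5) = 2
P_2→P_3: (6)(6) − (5)(-7) = 71
P_3→P_4: (5)(10) − (-9)(6) = 104
P_4→P_5: (-9)(5) − (-9)(10) = 45
P_5→P_6: (-9)(-8) − (0)(5) = 72
P_6→P_1: (0)(-5) − (4)(-8) = 32
Σ = 326
Area = |Σ|/2 = 163.

163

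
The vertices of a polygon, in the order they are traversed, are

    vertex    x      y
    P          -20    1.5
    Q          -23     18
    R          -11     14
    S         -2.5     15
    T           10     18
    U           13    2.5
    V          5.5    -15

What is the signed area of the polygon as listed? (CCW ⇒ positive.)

-742

Apply Gauss's area formula: 2A = Σ (x_i·y_{i+1} − x_{i+1}·y_i), indices taken mod 7.
Σ = (-325.5) + (-124) + (-130) + (-195) + (-209) + (-208.75) + (-291.75) = -1484
Signed area = Σ/2 = -742 (negative ⇒ clockwise traversal).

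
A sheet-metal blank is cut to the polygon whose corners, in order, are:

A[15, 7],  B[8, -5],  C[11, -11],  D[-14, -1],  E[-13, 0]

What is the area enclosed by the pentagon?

Apply the shoelace formula: 2A = Σ (x_i·y_{i+1} − x_{i+1}·y_i), indices taken mod 5.
A→B: (15)(-5) − (8)(7) = -131
B→C: (8)(-11) − (11)(-5) = -33
C→D: (11)(-1) − (-14)(-11) = -165
D→E: (-14)(0) − (-13)(-1) = -13
E→A: (-13)(7) − (15)(0) = -91
Σ = -433
Area = |Σ|/2 = 216.5.

216.5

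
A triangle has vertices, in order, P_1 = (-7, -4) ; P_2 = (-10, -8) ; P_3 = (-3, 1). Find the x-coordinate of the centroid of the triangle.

-20/3

Apply Gauss's area formula. First the cross-terms c_i = x_i·y_{i+1} − x_{i+1}·y_i:
  16, -34, 19  ⇒  2A = 1, A = 0.5.
Then Σ (x_i + x_{i+1})·c_i = -20, so x̄ = -20 / (6·0.5) = -20/3.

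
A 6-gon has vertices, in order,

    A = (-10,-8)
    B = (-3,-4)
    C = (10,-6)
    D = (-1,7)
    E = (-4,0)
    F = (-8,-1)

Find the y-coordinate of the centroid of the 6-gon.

Apply the shoelace formula. First the cross-terms c_i = x_i·y_{i+1} − x_{i+1}·y_i:
  16, 58, 64, 28, 4, 54  ⇒  2A = 224, A = 112.
Then Σ (y_i + y_{i+1})·c_i = -1002, so ȳ = -1002 / (6·112) = -167/112.

-167/112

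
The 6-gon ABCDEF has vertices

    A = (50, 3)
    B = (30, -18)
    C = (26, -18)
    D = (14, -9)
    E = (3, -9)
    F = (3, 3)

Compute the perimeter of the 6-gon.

|AB| = √((-20)² + (-21)²) = √841 = 29
|BC| = √((-4)² + (0)²) = √16 = 4
|CD| = √((-12)² + (9)²) = √225 = 15
|DE| = √((-11)² + (0)²) = √121 = 11
|EF| = √((0)² + (12)²) = √144 = 12
|FA| = √((47)² + (0)²) = √2209 = 47
Perimeter = 29 + 4 + 15 + 11 + 12 + 47 = 118.

118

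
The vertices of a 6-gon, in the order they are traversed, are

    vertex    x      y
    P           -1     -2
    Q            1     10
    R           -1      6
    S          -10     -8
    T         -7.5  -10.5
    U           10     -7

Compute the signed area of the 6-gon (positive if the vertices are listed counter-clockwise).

Cross-terms: -8, 16, 68, 45, 157.5, -27  ⇒  Σ = 251.5
Signed area = Σ/2 = 125.75 (positive ⇒ counter-clockwise traversal).

125.75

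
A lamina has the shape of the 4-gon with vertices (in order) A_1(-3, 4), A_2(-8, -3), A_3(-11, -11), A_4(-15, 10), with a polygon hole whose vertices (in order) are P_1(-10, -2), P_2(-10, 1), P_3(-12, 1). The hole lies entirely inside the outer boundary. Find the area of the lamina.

Outer boundary:
A_1→A_2: (-3)(-3) − (-8)(4) = 41
A_2→A_3: (-8)(-11) − (-11)(-3) = 55
A_3→A_4: (-11)(10) − (-15)(-11) = -275
A_4→A_1: (-15)(4) − (-3)(10) = -30
Σ = -209
Area = |Σ|/2 = 104.5.
Hole:
Cross-terms: -30, 2, 34  ⇒  Σ = 6
Area = |Σ|/2 = 3.
Net area = 104.5 − 3 = 101.5.

101.5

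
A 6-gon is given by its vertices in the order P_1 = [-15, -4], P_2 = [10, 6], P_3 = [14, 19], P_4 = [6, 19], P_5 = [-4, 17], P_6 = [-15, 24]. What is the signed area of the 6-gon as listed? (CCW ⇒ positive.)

Σ = (-50) + (106) + (152) + (178) + (159) + (420) = 965
Signed area = Σ/2 = 482.5 (positive ⇒ counter-clockwise traversal).

482.5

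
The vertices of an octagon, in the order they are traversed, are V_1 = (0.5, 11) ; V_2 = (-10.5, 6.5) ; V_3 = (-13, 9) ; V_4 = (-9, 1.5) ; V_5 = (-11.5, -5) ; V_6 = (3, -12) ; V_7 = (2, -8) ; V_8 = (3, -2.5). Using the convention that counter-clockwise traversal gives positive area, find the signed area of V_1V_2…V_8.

Apply Gauss's area formula: 2A = Σ (x_i·y_{i+1} − x_{i+1}·y_i), indices taken mod 8.
Cross-terms: 118.75, -10, 61.5, 62.25, 153, 0, 19, 34.25  ⇒  Σ = 438.75
Signed area = Σ/2 = 219.375 (positive ⇒ counter-clockwise traversal).

219.375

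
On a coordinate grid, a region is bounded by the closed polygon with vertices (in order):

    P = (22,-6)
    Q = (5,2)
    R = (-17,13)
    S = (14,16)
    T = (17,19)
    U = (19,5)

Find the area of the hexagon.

Apply the surveyor's formula: 2A = Σ (x_i·y_{i+1} − x_{i+1}·y_i), indices taken mod 6.
Cross-terms: 74, 99, -454, -6, -276, -224  ⇒  Σ = -787
Area = |Σ|/2 = 393.5.

393.5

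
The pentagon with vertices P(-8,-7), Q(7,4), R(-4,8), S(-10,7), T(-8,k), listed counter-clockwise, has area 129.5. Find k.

Write out the shoelace sum; only the two edges meeting at T involve k:
2·Area = [((-10)·k − (-8)·7) + ((-8)·(-7) − (-8)·k)] + 141
       = -2·k + 253 = 259
⇒ k = -3.

-3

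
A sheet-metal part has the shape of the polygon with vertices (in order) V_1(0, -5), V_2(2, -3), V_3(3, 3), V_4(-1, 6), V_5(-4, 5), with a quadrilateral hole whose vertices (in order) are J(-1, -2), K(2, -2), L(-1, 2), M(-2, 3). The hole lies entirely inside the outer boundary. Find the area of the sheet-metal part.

Outer boundary:
Apply Gauss's area formula: 2A = Σ (x_i·y_{i+1} − x_{i+1}·y_i), indices taken mod 5.
Cross-terms: 10, 15, 21, 19, 20  ⇒  Σ = 85
Area = |Σ|/2 = 42.5.
Hole:
Apply Gauss's area formula: 2A = Σ (x_i·y_{i+1} − x_{i+1}·y_i), indices taken mod 4.
Cross-terms: 6, 2, 1, 7  ⇒  Σ = 16
Area = |Σ|/2 = 8.
Net area = 42.5 − 8 = 34.5.

34.5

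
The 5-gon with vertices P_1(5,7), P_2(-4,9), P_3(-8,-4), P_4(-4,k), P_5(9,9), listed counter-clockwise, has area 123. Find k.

-7

The doubled signed area Σ (x_i y_{i+1} − x_{i+1} y_i) is linear in k.
With k=0 it equals 127; the coefficient of k is -17 (from the two edges through P_4).
So -17·k + 127 = 2·123 = 246 ⇒ k = -7.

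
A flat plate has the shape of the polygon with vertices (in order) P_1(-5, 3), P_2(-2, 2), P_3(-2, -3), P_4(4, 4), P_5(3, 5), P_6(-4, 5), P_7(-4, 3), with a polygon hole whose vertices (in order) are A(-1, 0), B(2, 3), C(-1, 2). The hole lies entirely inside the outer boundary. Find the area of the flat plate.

Outer boundary:
Cross-terms: -4, 10, 4, 8, 35, 8, 3  ⇒  Σ = 64
Area = |Σ|/2 = 32.
Hole:
Apply the surveyor's formula: 2A = Σ (x_i·y_{i+1} − x_{i+1}·y_i), indices taken mod 3.
Cross-terms: -3, 7, 2  ⇒  Σ = 6
Area = |Σ|/2 = 3.
Net area = 32 − 3 = 29.

29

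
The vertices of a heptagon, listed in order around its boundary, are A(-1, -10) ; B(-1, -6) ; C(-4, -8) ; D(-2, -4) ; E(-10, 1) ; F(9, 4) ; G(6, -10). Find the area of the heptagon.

Apply the shoelace (surveyor's) formula: 2A = Σ (x_i·y_{i+1} − x_{i+1}·y_i), indices taken mod 7.
A→B: (-1)(-6) − (-1)(-10) = -4
B→C: (-1)(-8) − (-4)(-6) = -16
C→D: (-4)(-4) − (-2)(-8) = 0
D→E: (-2)(1) − (-10)(-4) = -42
E→F: (-10)(4) − (9)(1) = -49
F→G: (9)(-10) − (6)(4) = -114
G→A: (6)(-10) − (-1)(-10) = -70
Σ = -295
Area = |Σ|/2 = 147.5.

147.5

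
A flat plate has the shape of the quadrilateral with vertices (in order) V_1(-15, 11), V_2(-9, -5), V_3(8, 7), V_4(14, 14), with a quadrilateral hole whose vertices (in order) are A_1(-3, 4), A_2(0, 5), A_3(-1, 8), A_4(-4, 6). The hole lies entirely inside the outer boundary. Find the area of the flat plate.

Outer boundary:
Apply the shoelace (surveyor's) formula: 2A = Σ (x_i·y_{i+1} − x_{i+1}·y_i), indices taken mod 4.
Σ = (174) + (-23) + (14) + (364) = 529
Area = |Σ|/2 = 264.5.
Hole:
Apply the surveyor's formula: 2A = Σ (x_i·y_{i+1} − x_{i+1}·y_i), indices taken mod 4.
Σ = (-15) + (5) + (26) + (2) = 18
Area = |Σ|/2 = 9.
Net area = 264.5 − 9 = 255.5.

255.5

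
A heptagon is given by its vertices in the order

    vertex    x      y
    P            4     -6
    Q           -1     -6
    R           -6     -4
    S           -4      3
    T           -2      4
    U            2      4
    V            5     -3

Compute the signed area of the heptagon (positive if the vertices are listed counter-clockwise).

-83

Apply the shoelace formula: 2A = Σ (x_i·y_{i+1} − x_{i+1}·y_i), indices taken mod 7.
Cross-terms: -30, -32, -34, -10, -16, -26, -18  ⇒  Σ = -166
Signed area = Σ/2 = -83 (negative ⇒ clockwise traversal).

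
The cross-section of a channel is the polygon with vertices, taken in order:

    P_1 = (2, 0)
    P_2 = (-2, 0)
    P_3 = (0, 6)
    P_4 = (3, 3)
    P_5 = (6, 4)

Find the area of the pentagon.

22

Σ = (0) + (-12) + (-18) + (-6) + (-8) = -44
Area = |Σ|/2 = 22.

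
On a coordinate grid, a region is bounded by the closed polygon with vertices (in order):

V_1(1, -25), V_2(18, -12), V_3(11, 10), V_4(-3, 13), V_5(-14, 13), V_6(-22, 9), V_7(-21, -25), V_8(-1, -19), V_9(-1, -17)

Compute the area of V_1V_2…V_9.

Σ = (438) + (312) + (173) + (143) + (160) + (739) + (374) + (-2) + (42) = 2379
Area = |Σ|/2 = 1189.5.

1189.5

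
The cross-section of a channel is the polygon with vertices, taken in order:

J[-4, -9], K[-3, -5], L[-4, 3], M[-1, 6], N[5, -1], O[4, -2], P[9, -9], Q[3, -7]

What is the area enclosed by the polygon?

100.5

J→K: (-4)(-5) − (-3)(-9) = -7
K→L: (-3)(3) − (-4)(-5) = -29
L→M: (-4)(6) − (-1)(3) = -21
M→N: (-1)(-1) − (5)(6) = -29
N→O: (5)(-2) − (4)(-1) = -6
O→P: (4)(-9) − (9)(-2) = -18
P→Q: (9)(-7) − (3)(-9) = -36
Q→J: (3)(-9) − (-4)(-7) = -55
Σ = -201
Area = |Σ|/2 = 100.5.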